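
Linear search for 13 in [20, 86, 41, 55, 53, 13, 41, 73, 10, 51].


i=0: 20!=13
i=1: 86!=13
i=2: 41!=13
i=3: 55!=13
i=4: 53!=13
i=5: 13==13 found!

Found at 5, 6 comps


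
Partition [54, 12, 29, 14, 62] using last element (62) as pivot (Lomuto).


Pivot: 62
  54 <= 62: advance i (no swap)
  12 <= 62: advance i (no swap)
  29 <= 62: advance i (no swap)
  14 <= 62: advance i (no swap)
Place pivot at 4: [54, 12, 29, 14, 62]

Partitioned: [54, 12, 29, 14, 62]


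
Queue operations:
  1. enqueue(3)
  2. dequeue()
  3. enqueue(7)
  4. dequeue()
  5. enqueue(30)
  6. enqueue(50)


enqueue(3) -> [3]
dequeue()->3, []
enqueue(7) -> [7]
dequeue()->7, []
enqueue(30) -> [30]
enqueue(50) -> [30, 50]

Final queue: [30, 50]


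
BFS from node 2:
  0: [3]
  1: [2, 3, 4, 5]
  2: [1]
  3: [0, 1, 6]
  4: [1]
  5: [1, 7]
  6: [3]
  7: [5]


Visit 2, enqueue [1]
Visit 1, enqueue [3, 4, 5]
Visit 3, enqueue [0, 6]
Visit 4, enqueue []
Visit 5, enqueue [7]
Visit 0, enqueue []
Visit 6, enqueue []
Visit 7, enqueue []

BFS order: [2, 1, 3, 4, 5, 0, 6, 7]


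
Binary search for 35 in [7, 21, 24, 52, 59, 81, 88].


Step 1: lo=0, hi=6, mid=3, val=52
Step 2: lo=0, hi=2, mid=1, val=21
Step 3: lo=2, hi=2, mid=2, val=24

Not found


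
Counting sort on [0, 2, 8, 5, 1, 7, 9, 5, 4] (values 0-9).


Input: [0, 2, 8, 5, 1, 7, 9, 5, 4]
Counts: [1, 1, 1, 0, 1, 2, 0, 1, 1, 1]

Sorted: [0, 1, 2, 4, 5, 5, 7, 8, 9]


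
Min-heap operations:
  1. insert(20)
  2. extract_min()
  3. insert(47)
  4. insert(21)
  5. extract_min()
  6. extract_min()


insert(20) -> [20]
extract_min()->20, []
insert(47) -> [47]
insert(21) -> [21, 47]
extract_min()->21, [47]
extract_min()->47, []

Final heap: []


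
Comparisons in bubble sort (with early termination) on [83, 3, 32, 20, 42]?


Algorithm: bubble sort (with early termination)
Input: [83, 3, 32, 20, 42]
Sorted: [3, 20, 32, 42, 83]

9


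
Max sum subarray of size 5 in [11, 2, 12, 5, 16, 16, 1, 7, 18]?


[0:5]: 46
[1:6]: 51
[2:7]: 50
[3:8]: 45
[4:9]: 58

Max: 58 at [4:9]


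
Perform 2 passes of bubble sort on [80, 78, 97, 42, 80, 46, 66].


Initial: [80, 78, 97, 42, 80, 46, 66]
Pass 1: [78, 80, 42, 80, 46, 66, 97] (5 swaps)
Pass 2: [78, 42, 80, 46, 66, 80, 97] (3 swaps)

After 2 passes: [78, 42, 80, 46, 66, 80, 97]


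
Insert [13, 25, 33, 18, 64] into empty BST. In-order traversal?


Insert 13: root
Insert 25: R from 13
Insert 33: R from 13 -> R from 25
Insert 18: R from 13 -> L from 25
Insert 64: R from 13 -> R from 25 -> R from 33

In-order: [13, 18, 25, 33, 64]


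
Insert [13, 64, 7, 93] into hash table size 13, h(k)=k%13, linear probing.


Insert 13: h=0 -> slot 0
Insert 64: h=12 -> slot 12
Insert 7: h=7 -> slot 7
Insert 93: h=2 -> slot 2

Table: [13, None, 93, None, None, None, None, 7, None, None, None, None, 64]


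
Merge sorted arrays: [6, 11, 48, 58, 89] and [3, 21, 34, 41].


Take 3 from B
Take 6 from A
Take 11 from A
Take 21 from B
Take 34 from B
Take 41 from B

Merged: [3, 6, 11, 21, 34, 41, 48, 58, 89]


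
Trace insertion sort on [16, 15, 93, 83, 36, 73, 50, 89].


Initial: [16, 15, 93, 83, 36, 73, 50, 89]
Insert 15: [15, 16, 93, 83, 36, 73, 50, 89]
Insert 93: [15, 16, 93, 83, 36, 73, 50, 89]
Insert 83: [15, 16, 83, 93, 36, 73, 50, 89]
Insert 36: [15, 16, 36, 83, 93, 73, 50, 89]
Insert 73: [15, 16, 36, 73, 83, 93, 50, 89]
Insert 50: [15, 16, 36, 50, 73, 83, 93, 89]
Insert 89: [15, 16, 36, 50, 73, 83, 89, 93]

Sorted: [15, 16, 36, 50, 73, 83, 89, 93]


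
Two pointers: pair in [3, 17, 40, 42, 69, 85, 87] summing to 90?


lo=0(3)+hi=6(87)=90

Yes: 3+87=90


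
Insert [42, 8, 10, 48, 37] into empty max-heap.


Insert 42: [42]
Insert 8: [42, 8]
Insert 10: [42, 8, 10]
Insert 48: [48, 42, 10, 8]
Insert 37: [48, 42, 10, 8, 37]

Final heap: [48, 42, 10, 8, 37]


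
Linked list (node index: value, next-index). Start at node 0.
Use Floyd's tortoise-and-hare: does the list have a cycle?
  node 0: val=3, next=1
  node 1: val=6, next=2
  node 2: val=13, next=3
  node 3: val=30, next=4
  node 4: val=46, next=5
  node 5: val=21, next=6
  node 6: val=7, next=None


Floyd's tortoise (slow, +1) and hare (fast, +2):
  init: slow=0, fast=0
  step 1: slow=1, fast=2
  step 2: slow=2, fast=4
  step 3: slow=3, fast=6
  step 4: fast -> None, no cycle

Cycle: no


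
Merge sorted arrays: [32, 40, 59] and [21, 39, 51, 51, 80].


Take 21 from B
Take 32 from A
Take 39 from B
Take 40 from A
Take 51 from B
Take 51 from B
Take 59 from A

Merged: [21, 32, 39, 40, 51, 51, 59, 80]


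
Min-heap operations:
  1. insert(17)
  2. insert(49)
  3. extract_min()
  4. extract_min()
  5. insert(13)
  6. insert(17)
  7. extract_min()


insert(17) -> [17]
insert(49) -> [17, 49]
extract_min()->17, [49]
extract_min()->49, []
insert(13) -> [13]
insert(17) -> [13, 17]
extract_min()->13, [17]

Final heap: [17]


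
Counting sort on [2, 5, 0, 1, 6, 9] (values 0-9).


Input: [2, 5, 0, 1, 6, 9]
Counts: [1, 1, 1, 0, 0, 1, 1, 0, 0, 1]

Sorted: [0, 1, 2, 5, 6, 9]


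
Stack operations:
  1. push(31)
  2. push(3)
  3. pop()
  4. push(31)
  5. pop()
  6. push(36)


push(31) -> [31]
push(3) -> [31, 3]
pop()->3, [31]
push(31) -> [31, 31]
pop()->31, [31]
push(36) -> [31, 36]

Final stack: [31, 36]


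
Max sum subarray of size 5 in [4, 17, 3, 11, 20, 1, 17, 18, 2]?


[0:5]: 55
[1:6]: 52
[2:7]: 52
[3:8]: 67
[4:9]: 58

Max: 67 at [3:8]


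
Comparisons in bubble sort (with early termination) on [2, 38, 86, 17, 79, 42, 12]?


Algorithm: bubble sort (with early termination)
Input: [2, 38, 86, 17, 79, 42, 12]
Sorted: [2, 12, 17, 38, 42, 79, 86]

21


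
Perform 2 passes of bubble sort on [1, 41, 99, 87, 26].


Initial: [1, 41, 99, 87, 26]
Pass 1: [1, 41, 87, 26, 99] (2 swaps)
Pass 2: [1, 41, 26, 87, 99] (1 swaps)

After 2 passes: [1, 41, 26, 87, 99]


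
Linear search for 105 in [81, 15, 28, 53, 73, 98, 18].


i=0: 81!=105
i=1: 15!=105
i=2: 28!=105
i=3: 53!=105
i=4: 73!=105
i=5: 98!=105
i=6: 18!=105

Not found, 7 comps


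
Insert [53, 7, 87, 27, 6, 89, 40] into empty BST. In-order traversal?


Insert 53: root
Insert 7: L from 53
Insert 87: R from 53
Insert 27: L from 53 -> R from 7
Insert 6: L from 53 -> L from 7
Insert 89: R from 53 -> R from 87
Insert 40: L from 53 -> R from 7 -> R from 27

In-order: [6, 7, 27, 40, 53, 87, 89]


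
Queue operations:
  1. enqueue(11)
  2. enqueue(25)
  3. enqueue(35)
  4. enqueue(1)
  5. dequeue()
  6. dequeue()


enqueue(11) -> [11]
enqueue(25) -> [11, 25]
enqueue(35) -> [11, 25, 35]
enqueue(1) -> [11, 25, 35, 1]
dequeue()->11, [25, 35, 1]
dequeue()->25, [35, 1]

Final queue: [35, 1]


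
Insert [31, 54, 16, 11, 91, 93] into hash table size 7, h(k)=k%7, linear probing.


Insert 31: h=3 -> slot 3
Insert 54: h=5 -> slot 5
Insert 16: h=2 -> slot 2
Insert 11: h=4 -> slot 4
Insert 91: h=0 -> slot 0
Insert 93: h=2, 4 probes -> slot 6

Table: [91, None, 16, 31, 11, 54, 93]


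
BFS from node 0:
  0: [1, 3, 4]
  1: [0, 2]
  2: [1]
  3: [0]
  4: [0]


Visit 0, enqueue [1, 3, 4]
Visit 1, enqueue [2]
Visit 3, enqueue []
Visit 4, enqueue []
Visit 2, enqueue []

BFS order: [0, 1, 3, 4, 2]


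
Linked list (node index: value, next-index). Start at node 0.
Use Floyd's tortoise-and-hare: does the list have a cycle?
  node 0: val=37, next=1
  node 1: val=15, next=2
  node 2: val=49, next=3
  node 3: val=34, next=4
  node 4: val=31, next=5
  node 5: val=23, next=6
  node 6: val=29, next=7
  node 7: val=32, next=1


Floyd's tortoise (slow, +1) and hare (fast, +2):
  init: slow=0, fast=0
  step 1: slow=1, fast=2
  step 2: slow=2, fast=4
  step 3: slow=3, fast=6
  step 4: slow=4, fast=1
  step 5: slow=5, fast=3
  step 6: slow=6, fast=5
  step 7: slow=7, fast=7
  slow == fast at node 7: cycle detected

Cycle: yes


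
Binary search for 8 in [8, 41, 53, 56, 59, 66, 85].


Step 1: lo=0, hi=6, mid=3, val=56
Step 2: lo=0, hi=2, mid=1, val=41
Step 3: lo=0, hi=0, mid=0, val=8

Found at index 0


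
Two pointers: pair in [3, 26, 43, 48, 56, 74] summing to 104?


lo=0(3)+hi=5(74)=77
lo=1(26)+hi=5(74)=100
lo=2(43)+hi=5(74)=117
lo=2(43)+hi=4(56)=99
lo=3(48)+hi=4(56)=104

Yes: 48+56=104


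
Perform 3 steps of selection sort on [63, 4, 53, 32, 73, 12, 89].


Initial: [63, 4, 53, 32, 73, 12, 89]
Step 1: min=4 at 1
  Swap: [4, 63, 53, 32, 73, 12, 89]
Step 2: min=12 at 5
  Swap: [4, 12, 53, 32, 73, 63, 89]
Step 3: min=32 at 3
  Swap: [4, 12, 32, 53, 73, 63, 89]

After 3 steps: [4, 12, 32, 53, 73, 63, 89]


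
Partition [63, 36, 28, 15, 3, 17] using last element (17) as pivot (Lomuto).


Pivot: 17
  15 <= 17: swap -> [15, 36, 28, 63, 3, 17]
  3 <= 17: swap -> [15, 3, 28, 63, 36, 17]
Place pivot at 2: [15, 3, 17, 63, 36, 28]

Partitioned: [15, 3, 17, 63, 36, 28]


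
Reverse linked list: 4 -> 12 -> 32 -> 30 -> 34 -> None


Step 1: curr=4, set curr.next=prev(None) | reversed so far: 4
Step 2: curr=12, set curr.next=prev(4) | reversed so far: 12 -> 4
Step 3: curr=32, set curr.next=prev(12) | reversed so far: 32 -> 12 -> 4
Step 4: curr=30, set curr.next=prev(32) | reversed so far: 30 -> 32 -> 12 -> 4
Step 5: curr=34, set curr.next=prev(30) | reversed so far: 34 -> 30 -> 32 -> 12 -> 4

34 -> 30 -> 32 -> 12 -> 4 -> None


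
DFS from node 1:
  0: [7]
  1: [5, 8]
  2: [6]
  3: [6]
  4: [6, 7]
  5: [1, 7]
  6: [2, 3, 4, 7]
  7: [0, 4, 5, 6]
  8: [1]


Visit 1, push [8, 5]
Visit 5, push [7]
Visit 7, push [6, 4, 0]
Visit 0, push []
Visit 4, push [6]
Visit 6, push [3, 2]
Visit 2, push []
Visit 3, push []
Visit 8, push []

DFS order: [1, 5, 7, 0, 4, 6, 2, 3, 8]


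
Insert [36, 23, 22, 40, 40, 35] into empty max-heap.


Insert 36: [36]
Insert 23: [36, 23]
Insert 22: [36, 23, 22]
Insert 40: [40, 36, 22, 23]
Insert 40: [40, 40, 22, 23, 36]
Insert 35: [40, 40, 35, 23, 36, 22]

Final heap: [40, 40, 35, 23, 36, 22]


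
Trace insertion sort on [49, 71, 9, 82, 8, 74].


Initial: [49, 71, 9, 82, 8, 74]
Insert 71: [49, 71, 9, 82, 8, 74]
Insert 9: [9, 49, 71, 82, 8, 74]
Insert 82: [9, 49, 71, 82, 8, 74]
Insert 8: [8, 9, 49, 71, 82, 74]
Insert 74: [8, 9, 49, 71, 74, 82]

Sorted: [8, 9, 49, 71, 74, 82]


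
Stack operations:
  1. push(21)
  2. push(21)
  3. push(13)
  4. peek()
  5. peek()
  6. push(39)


push(21) -> [21]
push(21) -> [21, 21]
push(13) -> [21, 21, 13]
peek()->13
peek()->13
push(39) -> [21, 21, 13, 39]

Final stack: [21, 21, 13, 39]


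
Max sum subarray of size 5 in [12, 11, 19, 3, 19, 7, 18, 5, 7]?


[0:5]: 64
[1:6]: 59
[2:7]: 66
[3:8]: 52
[4:9]: 56

Max: 66 at [2:7]


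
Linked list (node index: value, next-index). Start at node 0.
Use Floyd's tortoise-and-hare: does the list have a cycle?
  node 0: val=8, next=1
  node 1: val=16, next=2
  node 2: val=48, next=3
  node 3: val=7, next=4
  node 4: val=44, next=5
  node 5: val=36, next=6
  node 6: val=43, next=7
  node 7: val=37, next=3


Floyd's tortoise (slow, +1) and hare (fast, +2):
  init: slow=0, fast=0
  step 1: slow=1, fast=2
  step 2: slow=2, fast=4
  step 3: slow=3, fast=6
  step 4: slow=4, fast=3
  step 5: slow=5, fast=5
  slow == fast at node 5: cycle detected

Cycle: yes


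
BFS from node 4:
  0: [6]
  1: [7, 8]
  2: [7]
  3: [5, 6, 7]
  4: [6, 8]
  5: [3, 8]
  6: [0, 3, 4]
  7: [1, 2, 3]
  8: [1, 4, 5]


Visit 4, enqueue [6, 8]
Visit 6, enqueue [0, 3]
Visit 8, enqueue [1, 5]
Visit 0, enqueue []
Visit 3, enqueue [7]
Visit 1, enqueue []
Visit 5, enqueue []
Visit 7, enqueue [2]
Visit 2, enqueue []

BFS order: [4, 6, 8, 0, 3, 1, 5, 7, 2]


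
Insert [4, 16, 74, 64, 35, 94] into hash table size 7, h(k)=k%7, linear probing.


Insert 4: h=4 -> slot 4
Insert 16: h=2 -> slot 2
Insert 74: h=4, 1 probes -> slot 5
Insert 64: h=1 -> slot 1
Insert 35: h=0 -> slot 0
Insert 94: h=3 -> slot 3

Table: [35, 64, 16, 94, 4, 74, None]


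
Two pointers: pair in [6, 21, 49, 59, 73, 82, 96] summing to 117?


lo=0(6)+hi=6(96)=102
lo=1(21)+hi=6(96)=117

Yes: 21+96=117


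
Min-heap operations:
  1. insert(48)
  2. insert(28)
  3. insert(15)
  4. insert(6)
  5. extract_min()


insert(48) -> [48]
insert(28) -> [28, 48]
insert(15) -> [15, 48, 28]
insert(6) -> [6, 15, 28, 48]
extract_min()->6, [15, 48, 28]

Final heap: [15, 48, 28]


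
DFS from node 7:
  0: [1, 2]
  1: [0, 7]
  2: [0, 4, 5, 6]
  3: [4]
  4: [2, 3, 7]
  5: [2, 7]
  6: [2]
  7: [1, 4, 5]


Visit 7, push [5, 4, 1]
Visit 1, push [0]
Visit 0, push [2]
Visit 2, push [6, 5, 4]
Visit 4, push [3]
Visit 3, push []
Visit 5, push []
Visit 6, push []

DFS order: [7, 1, 0, 2, 4, 3, 5, 6]


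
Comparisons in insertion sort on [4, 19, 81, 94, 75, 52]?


Algorithm: insertion sort
Input: [4, 19, 81, 94, 75, 52]
Sorted: [4, 19, 52, 75, 81, 94]

10


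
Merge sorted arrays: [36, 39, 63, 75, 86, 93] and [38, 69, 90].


Take 36 from A
Take 38 from B
Take 39 from A
Take 63 from A
Take 69 from B
Take 75 from A
Take 86 from A
Take 90 from B

Merged: [36, 38, 39, 63, 69, 75, 86, 90, 93]


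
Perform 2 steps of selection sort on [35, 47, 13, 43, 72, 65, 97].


Initial: [35, 47, 13, 43, 72, 65, 97]
Step 1: min=13 at 2
  Swap: [13, 47, 35, 43, 72, 65, 97]
Step 2: min=35 at 2
  Swap: [13, 35, 47, 43, 72, 65, 97]

After 2 steps: [13, 35, 47, 43, 72, 65, 97]


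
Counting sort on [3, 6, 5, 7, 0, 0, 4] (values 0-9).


Input: [3, 6, 5, 7, 0, 0, 4]
Counts: [2, 0, 0, 1, 1, 1, 1, 1, 0, 0]

Sorted: [0, 0, 3, 4, 5, 6, 7]


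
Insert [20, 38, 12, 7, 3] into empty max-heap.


Insert 20: [20]
Insert 38: [38, 20]
Insert 12: [38, 20, 12]
Insert 7: [38, 20, 12, 7]
Insert 3: [38, 20, 12, 7, 3]

Final heap: [38, 20, 12, 7, 3]


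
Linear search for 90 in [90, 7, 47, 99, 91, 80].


i=0: 90==90 found!

Found at 0, 1 comps


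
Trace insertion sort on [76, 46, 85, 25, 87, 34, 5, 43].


Initial: [76, 46, 85, 25, 87, 34, 5, 43]
Insert 46: [46, 76, 85, 25, 87, 34, 5, 43]
Insert 85: [46, 76, 85, 25, 87, 34, 5, 43]
Insert 25: [25, 46, 76, 85, 87, 34, 5, 43]
Insert 87: [25, 46, 76, 85, 87, 34, 5, 43]
Insert 34: [25, 34, 46, 76, 85, 87, 5, 43]
Insert 5: [5, 25, 34, 46, 76, 85, 87, 43]
Insert 43: [5, 25, 34, 43, 46, 76, 85, 87]

Sorted: [5, 25, 34, 43, 46, 76, 85, 87]


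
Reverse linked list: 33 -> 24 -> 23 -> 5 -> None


Step 1: curr=33, set curr.next=prev(None) | reversed so far: 33
Step 2: curr=24, set curr.next=prev(33) | reversed so far: 24 -> 33
Step 3: curr=23, set curr.next=prev(24) | reversed so far: 23 -> 24 -> 33
Step 4: curr=5, set curr.next=prev(23) | reversed so far: 5 -> 23 -> 24 -> 33

5 -> 23 -> 24 -> 33 -> None


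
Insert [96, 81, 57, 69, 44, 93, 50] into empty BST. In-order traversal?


Insert 96: root
Insert 81: L from 96
Insert 57: L from 96 -> L from 81
Insert 69: L from 96 -> L from 81 -> R from 57
Insert 44: L from 96 -> L from 81 -> L from 57
Insert 93: L from 96 -> R from 81
Insert 50: L from 96 -> L from 81 -> L from 57 -> R from 44

In-order: [44, 50, 57, 69, 81, 93, 96]


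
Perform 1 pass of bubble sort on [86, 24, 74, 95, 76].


Initial: [86, 24, 74, 95, 76]
Pass 1: [24, 74, 86, 76, 95] (3 swaps)

After 1 pass: [24, 74, 86, 76, 95]


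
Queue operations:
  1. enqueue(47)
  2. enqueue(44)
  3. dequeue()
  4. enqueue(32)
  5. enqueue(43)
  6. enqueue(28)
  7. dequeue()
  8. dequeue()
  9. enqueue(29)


enqueue(47) -> [47]
enqueue(44) -> [47, 44]
dequeue()->47, [44]
enqueue(32) -> [44, 32]
enqueue(43) -> [44, 32, 43]
enqueue(28) -> [44, 32, 43, 28]
dequeue()->44, [32, 43, 28]
dequeue()->32, [43, 28]
enqueue(29) -> [43, 28, 29]

Final queue: [43, 28, 29]


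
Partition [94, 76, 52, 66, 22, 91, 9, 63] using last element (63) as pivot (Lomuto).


Pivot: 63
  52 <= 63: swap -> [52, 76, 94, 66, 22, 91, 9, 63]
  22 <= 63: swap -> [52, 22, 94, 66, 76, 91, 9, 63]
  9 <= 63: swap -> [52, 22, 9, 66, 76, 91, 94, 63]
Place pivot at 3: [52, 22, 9, 63, 76, 91, 94, 66]

Partitioned: [52, 22, 9, 63, 76, 91, 94, 66]


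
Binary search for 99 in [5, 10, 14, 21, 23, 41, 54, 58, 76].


Step 1: lo=0, hi=8, mid=4, val=23
Step 2: lo=5, hi=8, mid=6, val=54
Step 3: lo=7, hi=8, mid=7, val=58
Step 4: lo=8, hi=8, mid=8, val=76

Not found


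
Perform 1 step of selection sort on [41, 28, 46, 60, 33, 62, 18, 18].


Initial: [41, 28, 46, 60, 33, 62, 18, 18]
Step 1: min=18 at 6
  Swap: [18, 28, 46, 60, 33, 62, 41, 18]

After 1 step: [18, 28, 46, 60, 33, 62, 41, 18]


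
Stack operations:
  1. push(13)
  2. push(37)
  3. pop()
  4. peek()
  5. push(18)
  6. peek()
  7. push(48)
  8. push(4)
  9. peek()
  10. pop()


push(13) -> [13]
push(37) -> [13, 37]
pop()->37, [13]
peek()->13
push(18) -> [13, 18]
peek()->18
push(48) -> [13, 18, 48]
push(4) -> [13, 18, 48, 4]
peek()->4
pop()->4, [13, 18, 48]

Final stack: [13, 18, 48]


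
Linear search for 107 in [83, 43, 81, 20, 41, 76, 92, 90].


i=0: 83!=107
i=1: 43!=107
i=2: 81!=107
i=3: 20!=107
i=4: 41!=107
i=5: 76!=107
i=6: 92!=107
i=7: 90!=107

Not found, 8 comps


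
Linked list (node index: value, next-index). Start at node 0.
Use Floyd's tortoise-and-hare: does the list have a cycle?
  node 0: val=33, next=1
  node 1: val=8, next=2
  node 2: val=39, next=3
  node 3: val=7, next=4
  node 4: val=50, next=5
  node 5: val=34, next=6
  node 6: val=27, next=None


Floyd's tortoise (slow, +1) and hare (fast, +2):
  init: slow=0, fast=0
  step 1: slow=1, fast=2
  step 2: slow=2, fast=4
  step 3: slow=3, fast=6
  step 4: fast -> None, no cycle

Cycle: no


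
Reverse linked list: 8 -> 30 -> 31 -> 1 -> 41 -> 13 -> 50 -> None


Step 1: curr=8, set curr.next=prev(None) | reversed so far: 8
Step 2: curr=30, set curr.next=prev(8) | reversed so far: 30 -> 8
Step 3: curr=31, set curr.next=prev(30) | reversed so far: 31 -> 30 -> 8
Step 4: curr=1, set curr.next=prev(31) | reversed so far: 1 -> 31 -> 30 -> 8
Step 5: curr=41, set curr.next=prev(1) | reversed so far: 41 -> 1 -> 31 -> 30 -> 8
Step 6: curr=13, set curr.next=prev(41) | reversed so far: 13 -> 41 -> 1 -> 31 -> 30 -> 8
Step 7: curr=50, set curr.next=prev(13) | reversed so far: 50 -> 13 -> 41 -> 1 -> 31 -> 30 -> 8

50 -> 13 -> 41 -> 1 -> 31 -> 30 -> 8 -> None


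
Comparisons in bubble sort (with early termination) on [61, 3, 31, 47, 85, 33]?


Algorithm: bubble sort (with early termination)
Input: [61, 3, 31, 47, 85, 33]
Sorted: [3, 31, 33, 47, 61, 85]

14


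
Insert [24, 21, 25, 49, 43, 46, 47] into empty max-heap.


Insert 24: [24]
Insert 21: [24, 21]
Insert 25: [25, 21, 24]
Insert 49: [49, 25, 24, 21]
Insert 43: [49, 43, 24, 21, 25]
Insert 46: [49, 43, 46, 21, 25, 24]
Insert 47: [49, 43, 47, 21, 25, 24, 46]

Final heap: [49, 43, 47, 21, 25, 24, 46]


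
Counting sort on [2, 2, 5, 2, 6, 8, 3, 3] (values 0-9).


Input: [2, 2, 5, 2, 6, 8, 3, 3]
Counts: [0, 0, 3, 2, 0, 1, 1, 0, 1, 0]

Sorted: [2, 2, 2, 3, 3, 5, 6, 8]


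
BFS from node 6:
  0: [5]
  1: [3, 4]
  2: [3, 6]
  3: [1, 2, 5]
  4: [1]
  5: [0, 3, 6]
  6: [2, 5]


Visit 6, enqueue [2, 5]
Visit 2, enqueue [3]
Visit 5, enqueue [0]
Visit 3, enqueue [1]
Visit 0, enqueue []
Visit 1, enqueue [4]
Visit 4, enqueue []

BFS order: [6, 2, 5, 3, 0, 1, 4]


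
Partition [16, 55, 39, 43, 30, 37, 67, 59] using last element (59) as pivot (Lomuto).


Pivot: 59
  16 <= 59: advance i (no swap)
  55 <= 59: advance i (no swap)
  39 <= 59: advance i (no swap)
  43 <= 59: advance i (no swap)
  30 <= 59: advance i (no swap)
  37 <= 59: advance i (no swap)
Place pivot at 6: [16, 55, 39, 43, 30, 37, 59, 67]

Partitioned: [16, 55, 39, 43, 30, 37, 59, 67]


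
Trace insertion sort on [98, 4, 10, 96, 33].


Initial: [98, 4, 10, 96, 33]
Insert 4: [4, 98, 10, 96, 33]
Insert 10: [4, 10, 98, 96, 33]
Insert 96: [4, 10, 96, 98, 33]
Insert 33: [4, 10, 33, 96, 98]

Sorted: [4, 10, 33, 96, 98]


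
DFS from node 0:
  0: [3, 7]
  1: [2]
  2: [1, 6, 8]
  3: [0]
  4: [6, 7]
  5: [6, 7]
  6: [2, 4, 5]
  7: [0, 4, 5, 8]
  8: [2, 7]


Visit 0, push [7, 3]
Visit 3, push []
Visit 7, push [8, 5, 4]
Visit 4, push [6]
Visit 6, push [5, 2]
Visit 2, push [8, 1]
Visit 1, push []
Visit 8, push []
Visit 5, push []

DFS order: [0, 3, 7, 4, 6, 2, 1, 8, 5]


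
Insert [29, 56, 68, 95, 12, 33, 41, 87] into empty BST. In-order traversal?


Insert 29: root
Insert 56: R from 29
Insert 68: R from 29 -> R from 56
Insert 95: R from 29 -> R from 56 -> R from 68
Insert 12: L from 29
Insert 33: R from 29 -> L from 56
Insert 41: R from 29 -> L from 56 -> R from 33
Insert 87: R from 29 -> R from 56 -> R from 68 -> L from 95

In-order: [12, 29, 33, 41, 56, 68, 87, 95]


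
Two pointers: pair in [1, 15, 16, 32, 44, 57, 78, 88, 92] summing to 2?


lo=0(1)+hi=8(92)=93
lo=0(1)+hi=7(88)=89
lo=0(1)+hi=6(78)=79
lo=0(1)+hi=5(57)=58
lo=0(1)+hi=4(44)=45
lo=0(1)+hi=3(32)=33
lo=0(1)+hi=2(16)=17
lo=0(1)+hi=1(15)=16

No pair found


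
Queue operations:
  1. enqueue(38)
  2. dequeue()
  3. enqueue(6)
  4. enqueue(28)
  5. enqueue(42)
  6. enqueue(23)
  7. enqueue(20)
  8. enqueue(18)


enqueue(38) -> [38]
dequeue()->38, []
enqueue(6) -> [6]
enqueue(28) -> [6, 28]
enqueue(42) -> [6, 28, 42]
enqueue(23) -> [6, 28, 42, 23]
enqueue(20) -> [6, 28, 42, 23, 20]
enqueue(18) -> [6, 28, 42, 23, 20, 18]

Final queue: [6, 28, 42, 23, 20, 18]


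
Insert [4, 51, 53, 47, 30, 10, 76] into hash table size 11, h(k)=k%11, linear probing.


Insert 4: h=4 -> slot 4
Insert 51: h=7 -> slot 7
Insert 53: h=9 -> slot 9
Insert 47: h=3 -> slot 3
Insert 30: h=8 -> slot 8
Insert 10: h=10 -> slot 10
Insert 76: h=10, 1 probes -> slot 0

Table: [76, None, None, 47, 4, None, None, 51, 30, 53, 10]


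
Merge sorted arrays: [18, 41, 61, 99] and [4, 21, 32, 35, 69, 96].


Take 4 from B
Take 18 from A
Take 21 from B
Take 32 from B
Take 35 from B
Take 41 from A
Take 61 from A
Take 69 from B
Take 96 from B

Merged: [4, 18, 21, 32, 35, 41, 61, 69, 96, 99]


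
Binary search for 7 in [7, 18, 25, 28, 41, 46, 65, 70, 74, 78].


Step 1: lo=0, hi=9, mid=4, val=41
Step 2: lo=0, hi=3, mid=1, val=18
Step 3: lo=0, hi=0, mid=0, val=7

Found at index 0


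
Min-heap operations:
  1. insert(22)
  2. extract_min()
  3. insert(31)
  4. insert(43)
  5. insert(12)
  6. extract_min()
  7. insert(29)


insert(22) -> [22]
extract_min()->22, []
insert(31) -> [31]
insert(43) -> [31, 43]
insert(12) -> [12, 43, 31]
extract_min()->12, [31, 43]
insert(29) -> [29, 43, 31]

Final heap: [29, 43, 31]


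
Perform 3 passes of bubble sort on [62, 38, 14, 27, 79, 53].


Initial: [62, 38, 14, 27, 79, 53]
Pass 1: [38, 14, 27, 62, 53, 79] (4 swaps)
Pass 2: [14, 27, 38, 53, 62, 79] (3 swaps)
Pass 3: [14, 27, 38, 53, 62, 79] (0 swaps)

After 3 passes: [14, 27, 38, 53, 62, 79]


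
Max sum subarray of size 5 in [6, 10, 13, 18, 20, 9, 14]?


[0:5]: 67
[1:6]: 70
[2:7]: 74

Max: 74 at [2:7]


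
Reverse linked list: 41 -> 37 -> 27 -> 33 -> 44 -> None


Step 1: curr=41, set curr.next=prev(None) | reversed so far: 41
Step 2: curr=37, set curr.next=prev(41) | reversed so far: 37 -> 41
Step 3: curr=27, set curr.next=prev(37) | reversed so far: 27 -> 37 -> 41
Step 4: curr=33, set curr.next=prev(27) | reversed so far: 33 -> 27 -> 37 -> 41
Step 5: curr=44, set curr.next=prev(33) | reversed so far: 44 -> 33 -> 27 -> 37 -> 41

44 -> 33 -> 27 -> 37 -> 41 -> None


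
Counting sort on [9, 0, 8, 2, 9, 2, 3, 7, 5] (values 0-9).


Input: [9, 0, 8, 2, 9, 2, 3, 7, 5]
Counts: [1, 0, 2, 1, 0, 1, 0, 1, 1, 2]

Sorted: [0, 2, 2, 3, 5, 7, 8, 9, 9]


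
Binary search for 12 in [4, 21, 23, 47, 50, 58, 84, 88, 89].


Step 1: lo=0, hi=8, mid=4, val=50
Step 2: lo=0, hi=3, mid=1, val=21
Step 3: lo=0, hi=0, mid=0, val=4

Not found


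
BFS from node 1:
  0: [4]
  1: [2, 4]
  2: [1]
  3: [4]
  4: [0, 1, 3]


Visit 1, enqueue [2, 4]
Visit 2, enqueue []
Visit 4, enqueue [0, 3]
Visit 0, enqueue []
Visit 3, enqueue []

BFS order: [1, 2, 4, 0, 3]


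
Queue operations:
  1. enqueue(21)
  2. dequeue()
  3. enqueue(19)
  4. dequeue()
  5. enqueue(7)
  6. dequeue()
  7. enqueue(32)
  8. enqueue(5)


enqueue(21) -> [21]
dequeue()->21, []
enqueue(19) -> [19]
dequeue()->19, []
enqueue(7) -> [7]
dequeue()->7, []
enqueue(32) -> [32]
enqueue(5) -> [32, 5]

Final queue: [32, 5]


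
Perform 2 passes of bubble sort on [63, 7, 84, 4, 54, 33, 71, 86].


Initial: [63, 7, 84, 4, 54, 33, 71, 86]
Pass 1: [7, 63, 4, 54, 33, 71, 84, 86] (5 swaps)
Pass 2: [7, 4, 54, 33, 63, 71, 84, 86] (3 swaps)

After 2 passes: [7, 4, 54, 33, 63, 71, 84, 86]


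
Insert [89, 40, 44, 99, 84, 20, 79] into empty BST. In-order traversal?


Insert 89: root
Insert 40: L from 89
Insert 44: L from 89 -> R from 40
Insert 99: R from 89
Insert 84: L from 89 -> R from 40 -> R from 44
Insert 20: L from 89 -> L from 40
Insert 79: L from 89 -> R from 40 -> R from 44 -> L from 84

In-order: [20, 40, 44, 79, 84, 89, 99]


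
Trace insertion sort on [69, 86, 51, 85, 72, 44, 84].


Initial: [69, 86, 51, 85, 72, 44, 84]
Insert 86: [69, 86, 51, 85, 72, 44, 84]
Insert 51: [51, 69, 86, 85, 72, 44, 84]
Insert 85: [51, 69, 85, 86, 72, 44, 84]
Insert 72: [51, 69, 72, 85, 86, 44, 84]
Insert 44: [44, 51, 69, 72, 85, 86, 84]
Insert 84: [44, 51, 69, 72, 84, 85, 86]

Sorted: [44, 51, 69, 72, 84, 85, 86]


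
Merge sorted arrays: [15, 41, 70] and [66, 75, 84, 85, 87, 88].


Take 15 from A
Take 41 from A
Take 66 from B
Take 70 from A

Merged: [15, 41, 66, 70, 75, 84, 85, 87, 88]


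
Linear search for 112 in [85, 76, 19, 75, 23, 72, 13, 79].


i=0: 85!=112
i=1: 76!=112
i=2: 19!=112
i=3: 75!=112
i=4: 23!=112
i=5: 72!=112
i=6: 13!=112
i=7: 79!=112

Not found, 8 comps


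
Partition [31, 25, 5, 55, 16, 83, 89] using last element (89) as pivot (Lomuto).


Pivot: 89
  31 <= 89: advance i (no swap)
  25 <= 89: advance i (no swap)
  5 <= 89: advance i (no swap)
  55 <= 89: advance i (no swap)
  16 <= 89: advance i (no swap)
  83 <= 89: advance i (no swap)
Place pivot at 6: [31, 25, 5, 55, 16, 83, 89]

Partitioned: [31, 25, 5, 55, 16, 83, 89]


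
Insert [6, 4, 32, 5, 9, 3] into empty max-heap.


Insert 6: [6]
Insert 4: [6, 4]
Insert 32: [32, 4, 6]
Insert 5: [32, 5, 6, 4]
Insert 9: [32, 9, 6, 4, 5]
Insert 3: [32, 9, 6, 4, 5, 3]

Final heap: [32, 9, 6, 4, 5, 3]


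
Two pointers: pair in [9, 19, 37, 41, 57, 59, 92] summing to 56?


lo=0(9)+hi=6(92)=101
lo=0(9)+hi=5(59)=68
lo=0(9)+hi=4(57)=66
lo=0(9)+hi=3(41)=50
lo=1(19)+hi=3(41)=60
lo=1(19)+hi=2(37)=56

Yes: 19+37=56


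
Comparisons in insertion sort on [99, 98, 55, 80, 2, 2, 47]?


Algorithm: insertion sort
Input: [99, 98, 55, 80, 2, 2, 47]
Sorted: [2, 2, 47, 55, 80, 98, 99]

20


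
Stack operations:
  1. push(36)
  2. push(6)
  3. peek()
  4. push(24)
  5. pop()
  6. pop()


push(36) -> [36]
push(6) -> [36, 6]
peek()->6
push(24) -> [36, 6, 24]
pop()->24, [36, 6]
pop()->6, [36]

Final stack: [36]


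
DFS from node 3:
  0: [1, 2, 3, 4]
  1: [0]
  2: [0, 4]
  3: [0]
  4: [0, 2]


Visit 3, push [0]
Visit 0, push [4, 2, 1]
Visit 1, push []
Visit 2, push [4]
Visit 4, push []

DFS order: [3, 0, 1, 2, 4]


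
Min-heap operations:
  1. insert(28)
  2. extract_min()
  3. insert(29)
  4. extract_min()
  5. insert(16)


insert(28) -> [28]
extract_min()->28, []
insert(29) -> [29]
extract_min()->29, []
insert(16) -> [16]

Final heap: [16]


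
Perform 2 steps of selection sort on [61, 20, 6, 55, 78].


Initial: [61, 20, 6, 55, 78]
Step 1: min=6 at 2
  Swap: [6, 20, 61, 55, 78]
Step 2: min=20 at 1
  Swap: [6, 20, 61, 55, 78]

After 2 steps: [6, 20, 61, 55, 78]


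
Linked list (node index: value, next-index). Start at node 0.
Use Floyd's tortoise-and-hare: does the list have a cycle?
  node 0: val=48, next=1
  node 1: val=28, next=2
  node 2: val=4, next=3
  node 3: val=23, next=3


Floyd's tortoise (slow, +1) and hare (fast, +2):
  init: slow=0, fast=0
  step 1: slow=1, fast=2
  step 2: slow=2, fast=3
  step 3: slow=3, fast=3
  slow == fast at node 3: cycle detected

Cycle: yes


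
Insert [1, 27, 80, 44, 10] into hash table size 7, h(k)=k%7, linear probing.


Insert 1: h=1 -> slot 1
Insert 27: h=6 -> slot 6
Insert 80: h=3 -> slot 3
Insert 44: h=2 -> slot 2
Insert 10: h=3, 1 probes -> slot 4

Table: [None, 1, 44, 80, 10, None, 27]


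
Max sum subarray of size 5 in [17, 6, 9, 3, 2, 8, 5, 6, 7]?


[0:5]: 37
[1:6]: 28
[2:7]: 27
[3:8]: 24
[4:9]: 28

Max: 37 at [0:5]


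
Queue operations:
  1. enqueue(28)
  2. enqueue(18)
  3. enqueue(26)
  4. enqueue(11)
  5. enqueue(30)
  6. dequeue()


enqueue(28) -> [28]
enqueue(18) -> [28, 18]
enqueue(26) -> [28, 18, 26]
enqueue(11) -> [28, 18, 26, 11]
enqueue(30) -> [28, 18, 26, 11, 30]
dequeue()->28, [18, 26, 11, 30]

Final queue: [18, 26, 11, 30]


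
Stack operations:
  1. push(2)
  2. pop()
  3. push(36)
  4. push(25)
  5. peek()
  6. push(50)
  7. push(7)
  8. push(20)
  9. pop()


push(2) -> [2]
pop()->2, []
push(36) -> [36]
push(25) -> [36, 25]
peek()->25
push(50) -> [36, 25, 50]
push(7) -> [36, 25, 50, 7]
push(20) -> [36, 25, 50, 7, 20]
pop()->20, [36, 25, 50, 7]

Final stack: [36, 25, 50, 7]


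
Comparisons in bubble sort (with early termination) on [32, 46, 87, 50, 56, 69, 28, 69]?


Algorithm: bubble sort (with early termination)
Input: [32, 46, 87, 50, 56, 69, 28, 69]
Sorted: [28, 32, 46, 50, 56, 69, 69, 87]

28


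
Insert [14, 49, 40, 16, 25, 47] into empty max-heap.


Insert 14: [14]
Insert 49: [49, 14]
Insert 40: [49, 14, 40]
Insert 16: [49, 16, 40, 14]
Insert 25: [49, 25, 40, 14, 16]
Insert 47: [49, 25, 47, 14, 16, 40]

Final heap: [49, 25, 47, 14, 16, 40]


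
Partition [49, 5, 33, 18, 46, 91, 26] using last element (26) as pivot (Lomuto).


Pivot: 26
  5 <= 26: swap -> [5, 49, 33, 18, 46, 91, 26]
  18 <= 26: swap -> [5, 18, 33, 49, 46, 91, 26]
Place pivot at 2: [5, 18, 26, 49, 46, 91, 33]

Partitioned: [5, 18, 26, 49, 46, 91, 33]


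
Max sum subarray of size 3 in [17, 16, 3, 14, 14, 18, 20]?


[0:3]: 36
[1:4]: 33
[2:5]: 31
[3:6]: 46
[4:7]: 52

Max: 52 at [4:7]


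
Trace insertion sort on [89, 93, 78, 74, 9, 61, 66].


Initial: [89, 93, 78, 74, 9, 61, 66]
Insert 93: [89, 93, 78, 74, 9, 61, 66]
Insert 78: [78, 89, 93, 74, 9, 61, 66]
Insert 74: [74, 78, 89, 93, 9, 61, 66]
Insert 9: [9, 74, 78, 89, 93, 61, 66]
Insert 61: [9, 61, 74, 78, 89, 93, 66]
Insert 66: [9, 61, 66, 74, 78, 89, 93]

Sorted: [9, 61, 66, 74, 78, 89, 93]


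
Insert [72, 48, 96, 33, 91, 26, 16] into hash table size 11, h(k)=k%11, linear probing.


Insert 72: h=6 -> slot 6
Insert 48: h=4 -> slot 4
Insert 96: h=8 -> slot 8
Insert 33: h=0 -> slot 0
Insert 91: h=3 -> slot 3
Insert 26: h=4, 1 probes -> slot 5
Insert 16: h=5, 2 probes -> slot 7

Table: [33, None, None, 91, 48, 26, 72, 16, 96, None, None]


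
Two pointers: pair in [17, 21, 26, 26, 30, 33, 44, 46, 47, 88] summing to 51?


lo=0(17)+hi=9(88)=105
lo=0(17)+hi=8(47)=64
lo=0(17)+hi=7(46)=63
lo=0(17)+hi=6(44)=61
lo=0(17)+hi=5(33)=50
lo=1(21)+hi=5(33)=54
lo=1(21)+hi=4(30)=51

Yes: 21+30=51


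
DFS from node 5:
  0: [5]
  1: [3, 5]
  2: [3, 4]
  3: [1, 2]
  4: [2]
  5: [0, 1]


Visit 5, push [1, 0]
Visit 0, push []
Visit 1, push [3]
Visit 3, push [2]
Visit 2, push [4]
Visit 4, push []

DFS order: [5, 0, 1, 3, 2, 4]


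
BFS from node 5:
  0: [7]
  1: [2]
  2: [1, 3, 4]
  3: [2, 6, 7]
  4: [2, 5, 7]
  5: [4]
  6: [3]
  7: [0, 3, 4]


Visit 5, enqueue [4]
Visit 4, enqueue [2, 7]
Visit 2, enqueue [1, 3]
Visit 7, enqueue [0]
Visit 1, enqueue []
Visit 3, enqueue [6]
Visit 0, enqueue []
Visit 6, enqueue []

BFS order: [5, 4, 2, 7, 1, 3, 0, 6]


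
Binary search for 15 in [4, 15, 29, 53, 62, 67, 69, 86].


Step 1: lo=0, hi=7, mid=3, val=53
Step 2: lo=0, hi=2, mid=1, val=15

Found at index 1


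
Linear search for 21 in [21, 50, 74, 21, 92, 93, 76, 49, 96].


i=0: 21==21 found!

Found at 0, 1 comps


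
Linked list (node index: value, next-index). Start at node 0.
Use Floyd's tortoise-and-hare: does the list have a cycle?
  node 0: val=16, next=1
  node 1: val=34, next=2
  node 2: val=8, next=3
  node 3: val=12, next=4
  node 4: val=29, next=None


Floyd's tortoise (slow, +1) and hare (fast, +2):
  init: slow=0, fast=0
  step 1: slow=1, fast=2
  step 2: slow=2, fast=4
  step 3: fast -> None, no cycle

Cycle: no


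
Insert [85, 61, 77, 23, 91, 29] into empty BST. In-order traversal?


Insert 85: root
Insert 61: L from 85
Insert 77: L from 85 -> R from 61
Insert 23: L from 85 -> L from 61
Insert 91: R from 85
Insert 29: L from 85 -> L from 61 -> R from 23

In-order: [23, 29, 61, 77, 85, 91]


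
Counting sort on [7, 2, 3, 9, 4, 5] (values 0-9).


Input: [7, 2, 3, 9, 4, 5]
Counts: [0, 0, 1, 1, 1, 1, 0, 1, 0, 1]

Sorted: [2, 3, 4, 5, 7, 9]


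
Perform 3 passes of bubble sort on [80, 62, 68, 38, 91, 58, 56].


Initial: [80, 62, 68, 38, 91, 58, 56]
Pass 1: [62, 68, 38, 80, 58, 56, 91] (5 swaps)
Pass 2: [62, 38, 68, 58, 56, 80, 91] (3 swaps)
Pass 3: [38, 62, 58, 56, 68, 80, 91] (3 swaps)

After 3 passes: [38, 62, 58, 56, 68, 80, 91]


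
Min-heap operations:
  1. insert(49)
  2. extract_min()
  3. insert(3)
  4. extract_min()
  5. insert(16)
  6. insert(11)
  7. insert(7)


insert(49) -> [49]
extract_min()->49, []
insert(3) -> [3]
extract_min()->3, []
insert(16) -> [16]
insert(11) -> [11, 16]
insert(7) -> [7, 16, 11]

Final heap: [7, 16, 11]


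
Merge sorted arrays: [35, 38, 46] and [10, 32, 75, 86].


Take 10 from B
Take 32 from B
Take 35 from A
Take 38 from A
Take 46 from A

Merged: [10, 32, 35, 38, 46, 75, 86]


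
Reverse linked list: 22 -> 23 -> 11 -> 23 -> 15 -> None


Step 1: curr=22, set curr.next=prev(None) | reversed so far: 22
Step 2: curr=23, set curr.next=prev(22) | reversed so far: 23 -> 22
Step 3: curr=11, set curr.next=prev(23) | reversed so far: 11 -> 23 -> 22
Step 4: curr=23, set curr.next=prev(11) | reversed so far: 23 -> 11 -> 23 -> 22
Step 5: curr=15, set curr.next=prev(23) | reversed so far: 15 -> 23 -> 11 -> 23 -> 22

15 -> 23 -> 11 -> 23 -> 22 -> None


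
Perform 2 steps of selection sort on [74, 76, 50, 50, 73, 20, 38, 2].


Initial: [74, 76, 50, 50, 73, 20, 38, 2]
Step 1: min=2 at 7
  Swap: [2, 76, 50, 50, 73, 20, 38, 74]
Step 2: min=20 at 5
  Swap: [2, 20, 50, 50, 73, 76, 38, 74]

After 2 steps: [2, 20, 50, 50, 73, 76, 38, 74]


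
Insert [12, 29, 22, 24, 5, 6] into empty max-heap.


Insert 12: [12]
Insert 29: [29, 12]
Insert 22: [29, 12, 22]
Insert 24: [29, 24, 22, 12]
Insert 5: [29, 24, 22, 12, 5]
Insert 6: [29, 24, 22, 12, 5, 6]

Final heap: [29, 24, 22, 12, 5, 6]


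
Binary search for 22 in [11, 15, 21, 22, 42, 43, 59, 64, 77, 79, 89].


Step 1: lo=0, hi=10, mid=5, val=43
Step 2: lo=0, hi=4, mid=2, val=21
Step 3: lo=3, hi=4, mid=3, val=22

Found at index 3


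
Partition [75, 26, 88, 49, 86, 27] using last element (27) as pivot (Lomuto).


Pivot: 27
  26 <= 27: swap -> [26, 75, 88, 49, 86, 27]
Place pivot at 1: [26, 27, 88, 49, 86, 75]

Partitioned: [26, 27, 88, 49, 86, 75]


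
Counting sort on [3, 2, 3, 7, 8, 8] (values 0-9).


Input: [3, 2, 3, 7, 8, 8]
Counts: [0, 0, 1, 2, 0, 0, 0, 1, 2, 0]

Sorted: [2, 3, 3, 7, 8, 8]


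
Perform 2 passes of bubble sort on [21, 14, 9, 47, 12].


Initial: [21, 14, 9, 47, 12]
Pass 1: [14, 9, 21, 12, 47] (3 swaps)
Pass 2: [9, 14, 12, 21, 47] (2 swaps)

After 2 passes: [9, 14, 12, 21, 47]


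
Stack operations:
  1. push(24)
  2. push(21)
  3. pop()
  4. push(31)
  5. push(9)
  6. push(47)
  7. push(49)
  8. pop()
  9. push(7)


push(24) -> [24]
push(21) -> [24, 21]
pop()->21, [24]
push(31) -> [24, 31]
push(9) -> [24, 31, 9]
push(47) -> [24, 31, 9, 47]
push(49) -> [24, 31, 9, 47, 49]
pop()->49, [24, 31, 9, 47]
push(7) -> [24, 31, 9, 47, 7]

Final stack: [24, 31, 9, 47, 7]


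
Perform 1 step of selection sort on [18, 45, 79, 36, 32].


Initial: [18, 45, 79, 36, 32]
Step 1: min=18 at 0
  Swap: [18, 45, 79, 36, 32]

After 1 step: [18, 45, 79, 36, 32]


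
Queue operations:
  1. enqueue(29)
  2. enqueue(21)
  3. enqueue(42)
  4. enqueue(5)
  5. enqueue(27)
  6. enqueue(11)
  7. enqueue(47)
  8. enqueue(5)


enqueue(29) -> [29]
enqueue(21) -> [29, 21]
enqueue(42) -> [29, 21, 42]
enqueue(5) -> [29, 21, 42, 5]
enqueue(27) -> [29, 21, 42, 5, 27]
enqueue(11) -> [29, 21, 42, 5, 27, 11]
enqueue(47) -> [29, 21, 42, 5, 27, 11, 47]
enqueue(5) -> [29, 21, 42, 5, 27, 11, 47, 5]

Final queue: [29, 21, 42, 5, 27, 11, 47, 5]


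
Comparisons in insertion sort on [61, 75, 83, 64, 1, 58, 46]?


Algorithm: insertion sort
Input: [61, 75, 83, 64, 1, 58, 46]
Sorted: [1, 46, 58, 61, 64, 75, 83]

20


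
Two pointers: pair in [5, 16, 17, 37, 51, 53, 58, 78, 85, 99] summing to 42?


lo=0(5)+hi=9(99)=104
lo=0(5)+hi=8(85)=90
lo=0(5)+hi=7(78)=83
lo=0(5)+hi=6(58)=63
lo=0(5)+hi=5(53)=58
lo=0(5)+hi=4(51)=56
lo=0(5)+hi=3(37)=42

Yes: 5+37=42


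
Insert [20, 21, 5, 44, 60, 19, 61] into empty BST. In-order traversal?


Insert 20: root
Insert 21: R from 20
Insert 5: L from 20
Insert 44: R from 20 -> R from 21
Insert 60: R from 20 -> R from 21 -> R from 44
Insert 19: L from 20 -> R from 5
Insert 61: R from 20 -> R from 21 -> R from 44 -> R from 60

In-order: [5, 19, 20, 21, 44, 60, 61]


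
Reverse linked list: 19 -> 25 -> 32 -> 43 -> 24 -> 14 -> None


Step 1: curr=19, set curr.next=prev(None) | reversed so far: 19
Step 2: curr=25, set curr.next=prev(19) | reversed so far: 25 -> 19
Step 3: curr=32, set curr.next=prev(25) | reversed so far: 32 -> 25 -> 19
Step 4: curr=43, set curr.next=prev(32) | reversed so far: 43 -> 32 -> 25 -> 19
Step 5: curr=24, set curr.next=prev(43) | reversed so far: 24 -> 43 -> 32 -> 25 -> 19
Step 6: curr=14, set curr.next=prev(24) | reversed so far: 14 -> 24 -> 43 -> 32 -> 25 -> 19

14 -> 24 -> 43 -> 32 -> 25 -> 19 -> None


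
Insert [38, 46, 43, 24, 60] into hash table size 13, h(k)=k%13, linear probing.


Insert 38: h=12 -> slot 12
Insert 46: h=7 -> slot 7
Insert 43: h=4 -> slot 4
Insert 24: h=11 -> slot 11
Insert 60: h=8 -> slot 8

Table: [None, None, None, None, 43, None, None, 46, 60, None, None, 24, 38]


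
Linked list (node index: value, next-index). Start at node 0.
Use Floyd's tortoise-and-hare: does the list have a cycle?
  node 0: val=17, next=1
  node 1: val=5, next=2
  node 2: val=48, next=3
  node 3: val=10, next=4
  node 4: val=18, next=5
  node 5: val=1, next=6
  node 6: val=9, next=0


Floyd's tortoise (slow, +1) and hare (fast, +2):
  init: slow=0, fast=0
  step 1: slow=1, fast=2
  step 2: slow=2, fast=4
  step 3: slow=3, fast=6
  step 4: slow=4, fast=1
  step 5: slow=5, fast=3
  step 6: slow=6, fast=5
  step 7: slow=0, fast=0
  slow == fast at node 0: cycle detected

Cycle: yes


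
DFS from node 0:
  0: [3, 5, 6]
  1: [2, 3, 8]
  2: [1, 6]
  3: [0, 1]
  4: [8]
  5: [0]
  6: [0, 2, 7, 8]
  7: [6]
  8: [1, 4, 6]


Visit 0, push [6, 5, 3]
Visit 3, push [1]
Visit 1, push [8, 2]
Visit 2, push [6]
Visit 6, push [8, 7]
Visit 7, push []
Visit 8, push [4]
Visit 4, push []
Visit 5, push []

DFS order: [0, 3, 1, 2, 6, 7, 8, 4, 5]


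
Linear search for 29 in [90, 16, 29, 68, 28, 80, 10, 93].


i=0: 90!=29
i=1: 16!=29
i=2: 29==29 found!

Found at 2, 3 comps


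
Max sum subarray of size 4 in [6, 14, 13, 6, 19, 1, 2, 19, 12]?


[0:4]: 39
[1:5]: 52
[2:6]: 39
[3:7]: 28
[4:8]: 41
[5:9]: 34

Max: 52 at [1:5]


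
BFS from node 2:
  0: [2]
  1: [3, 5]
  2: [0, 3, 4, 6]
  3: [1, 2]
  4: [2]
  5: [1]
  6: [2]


Visit 2, enqueue [0, 3, 4, 6]
Visit 0, enqueue []
Visit 3, enqueue [1]
Visit 4, enqueue []
Visit 6, enqueue []
Visit 1, enqueue [5]
Visit 5, enqueue []

BFS order: [2, 0, 3, 4, 6, 1, 5]


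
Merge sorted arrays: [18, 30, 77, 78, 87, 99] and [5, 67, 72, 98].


Take 5 from B
Take 18 from A
Take 30 from A
Take 67 from B
Take 72 from B
Take 77 from A
Take 78 from A
Take 87 from A
Take 98 from B

Merged: [5, 18, 30, 67, 72, 77, 78, 87, 98, 99]


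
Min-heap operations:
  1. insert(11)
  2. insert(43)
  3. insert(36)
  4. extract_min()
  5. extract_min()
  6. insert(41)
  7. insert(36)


insert(11) -> [11]
insert(43) -> [11, 43]
insert(36) -> [11, 43, 36]
extract_min()->11, [36, 43]
extract_min()->36, [43]
insert(41) -> [41, 43]
insert(36) -> [36, 43, 41]

Final heap: [36, 43, 41]
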